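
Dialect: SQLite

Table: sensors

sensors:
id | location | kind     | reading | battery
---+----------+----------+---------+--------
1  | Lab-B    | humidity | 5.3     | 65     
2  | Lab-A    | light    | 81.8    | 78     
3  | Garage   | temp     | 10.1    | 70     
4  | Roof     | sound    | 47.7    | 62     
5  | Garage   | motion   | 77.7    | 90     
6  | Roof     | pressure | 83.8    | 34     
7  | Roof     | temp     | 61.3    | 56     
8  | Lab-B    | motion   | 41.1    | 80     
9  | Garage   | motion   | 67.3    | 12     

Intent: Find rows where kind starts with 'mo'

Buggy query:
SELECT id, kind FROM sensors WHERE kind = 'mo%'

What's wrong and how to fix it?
Bug: '=' compares the literal string including the % character; pattern matching needs LIKE

Fix: Replace '=' with LIKE so 'mo%' is treated as a pattern

Corrected query:
SELECT id, kind FROM sensors WHERE kind LIKE 'mo%'

Result:
id | kind  
---+-------
5  | motion
8  | motion
9  | motion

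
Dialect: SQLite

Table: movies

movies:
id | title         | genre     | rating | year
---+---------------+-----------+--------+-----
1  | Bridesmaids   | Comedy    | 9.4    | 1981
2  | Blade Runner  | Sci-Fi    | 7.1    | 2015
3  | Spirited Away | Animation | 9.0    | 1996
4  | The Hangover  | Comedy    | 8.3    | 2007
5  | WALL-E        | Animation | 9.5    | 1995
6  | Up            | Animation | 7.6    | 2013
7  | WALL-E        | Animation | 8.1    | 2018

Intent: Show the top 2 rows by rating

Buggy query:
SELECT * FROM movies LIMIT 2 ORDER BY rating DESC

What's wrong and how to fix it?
Bug: ORDER BY cannot follow LIMIT; LIMIT is the final clause

Fix: Sort with ORDER BY, then apply LIMIT

Corrected query:
SELECT * FROM movies ORDER BY rating DESC LIMIT 2

Result:
id | title       | genre     | rating | year
---+-------------+-----------+--------+-----
5  | WALL-E      | Animation | 9.5    | 1995
1  | Bridesmaids | Comedy    | 9.4    | 1981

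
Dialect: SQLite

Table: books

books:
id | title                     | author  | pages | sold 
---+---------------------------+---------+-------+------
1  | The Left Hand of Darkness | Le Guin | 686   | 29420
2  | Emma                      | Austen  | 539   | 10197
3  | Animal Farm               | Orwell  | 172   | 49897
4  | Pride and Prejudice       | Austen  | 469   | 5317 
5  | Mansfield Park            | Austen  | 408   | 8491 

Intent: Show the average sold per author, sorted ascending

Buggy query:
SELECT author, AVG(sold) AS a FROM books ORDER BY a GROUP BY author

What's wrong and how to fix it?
Bug: GROUP BY must precede ORDER BY

Fix: Move ORDER BY to the end, after GROUP BY

Corrected query:
SELECT author, AVG(sold) AS a FROM books GROUP BY author ORDER BY a

Result:
author  | a          
--------+------------
Austen  | 8001.666667
Le Guin | 29420      
Orwell  | 49897      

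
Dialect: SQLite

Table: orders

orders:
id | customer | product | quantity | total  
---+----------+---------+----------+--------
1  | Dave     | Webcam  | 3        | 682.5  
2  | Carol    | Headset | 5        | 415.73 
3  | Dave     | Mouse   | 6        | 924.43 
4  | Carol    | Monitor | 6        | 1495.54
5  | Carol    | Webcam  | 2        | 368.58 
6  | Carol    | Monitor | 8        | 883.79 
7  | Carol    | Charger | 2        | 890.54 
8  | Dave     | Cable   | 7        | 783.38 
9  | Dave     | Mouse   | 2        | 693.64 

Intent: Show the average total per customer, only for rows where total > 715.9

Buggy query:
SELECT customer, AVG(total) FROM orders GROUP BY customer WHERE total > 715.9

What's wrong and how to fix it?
Bug: Row-level WHERE must come before GROUP BY in the clause order

Fix: Move the WHERE clause before GROUP BY

Corrected query:
SELECT customer, AVG(total) FROM orders WHERE total > 715.9 GROUP BY customer

Result:
customer | AVG(total) 
---------+------------
Carol    | 1089.956667
Dave     | 853.905    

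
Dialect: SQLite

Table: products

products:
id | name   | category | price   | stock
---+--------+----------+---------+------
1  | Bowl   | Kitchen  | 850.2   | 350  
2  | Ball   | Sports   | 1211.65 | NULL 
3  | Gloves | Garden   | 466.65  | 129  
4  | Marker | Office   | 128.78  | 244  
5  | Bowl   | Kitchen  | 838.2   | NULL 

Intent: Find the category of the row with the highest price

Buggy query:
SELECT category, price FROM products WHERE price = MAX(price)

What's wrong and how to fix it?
Bug: WHERE is evaluated per row; an aggregate over the whole table isn't defined there

Fix: Use a subquery: WHERE price = (SELECT MAX(price) FROM products)

Corrected query:
SELECT category, price FROM products WHERE price = (SELECT MAX(price) FROM products)

Result:
category | price  
---------+--------
Sports   | 1211.65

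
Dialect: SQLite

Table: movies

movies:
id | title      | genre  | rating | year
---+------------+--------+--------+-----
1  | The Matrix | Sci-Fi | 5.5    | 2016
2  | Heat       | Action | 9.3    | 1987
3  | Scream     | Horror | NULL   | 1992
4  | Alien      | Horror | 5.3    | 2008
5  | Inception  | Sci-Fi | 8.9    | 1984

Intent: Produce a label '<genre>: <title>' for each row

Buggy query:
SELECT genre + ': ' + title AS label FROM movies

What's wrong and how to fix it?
Bug: '+' is numeric addition; on text columns SQLite converts them to 0 instead of concatenating

Fix: Use the || operator for string concatenation

Corrected query:
SELECT genre || ': ' || title AS label FROM movies

Result:
label             
------------------
Sci-Fi: The Matrix
Action: Heat      
Horror: Scream    
Horror: Alien     
Sci-Fi: Inception 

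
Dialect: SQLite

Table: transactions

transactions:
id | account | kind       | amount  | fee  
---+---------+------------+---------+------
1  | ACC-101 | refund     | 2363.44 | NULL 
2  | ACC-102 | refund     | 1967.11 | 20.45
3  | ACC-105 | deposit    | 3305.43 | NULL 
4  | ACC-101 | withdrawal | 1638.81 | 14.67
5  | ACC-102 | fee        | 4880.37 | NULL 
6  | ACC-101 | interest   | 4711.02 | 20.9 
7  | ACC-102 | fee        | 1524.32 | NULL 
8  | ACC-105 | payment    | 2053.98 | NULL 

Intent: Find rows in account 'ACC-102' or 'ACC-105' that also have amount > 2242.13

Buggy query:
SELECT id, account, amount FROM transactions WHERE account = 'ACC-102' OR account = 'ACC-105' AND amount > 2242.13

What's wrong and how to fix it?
Bug: AND binds tighter than OR, so this parses as account = 'ACC-102' OR (account = 'ACC-105' AND amount > 2242.13)

Fix: Group the OR with parentheses (or use IN), then AND the threshold

Corrected query:
SELECT id, account, amount FROM transactions WHERE (account = 'ACC-102' OR account = 'ACC-105') AND amount > 2242.13

Result:
id | account | amount 
---+---------+--------
3  | ACC-105 | 3305.43
5  | ACC-102 | 4880.37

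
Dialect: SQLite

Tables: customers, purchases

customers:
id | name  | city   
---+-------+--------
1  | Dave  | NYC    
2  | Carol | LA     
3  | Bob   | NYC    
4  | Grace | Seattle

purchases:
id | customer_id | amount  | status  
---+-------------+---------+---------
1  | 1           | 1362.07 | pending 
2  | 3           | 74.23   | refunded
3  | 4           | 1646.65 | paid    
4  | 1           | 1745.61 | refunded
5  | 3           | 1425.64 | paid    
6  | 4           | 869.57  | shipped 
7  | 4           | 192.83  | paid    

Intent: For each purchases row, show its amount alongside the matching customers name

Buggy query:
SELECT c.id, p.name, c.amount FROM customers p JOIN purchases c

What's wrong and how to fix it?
Bug: JOIN with no ON clause produces a cartesian product; every purchases row pairs with every customers row

Fix: Specify the join condition linking the foreign key to the parent id

Corrected query:
SELECT c.id, p.name, c.amount FROM customers p JOIN purchases c ON c.customer_id = p.id

Result:
id | name  | amount 
---+-------+--------
1  | Dave  | 1362.07
2  | Bob   | 74.23  
3  | Grace | 1646.65
4  | Dave  | 1745.61
5  | Bob   | 1425.64
6  | Grace | 869.57 
7  | Grace | 192.83 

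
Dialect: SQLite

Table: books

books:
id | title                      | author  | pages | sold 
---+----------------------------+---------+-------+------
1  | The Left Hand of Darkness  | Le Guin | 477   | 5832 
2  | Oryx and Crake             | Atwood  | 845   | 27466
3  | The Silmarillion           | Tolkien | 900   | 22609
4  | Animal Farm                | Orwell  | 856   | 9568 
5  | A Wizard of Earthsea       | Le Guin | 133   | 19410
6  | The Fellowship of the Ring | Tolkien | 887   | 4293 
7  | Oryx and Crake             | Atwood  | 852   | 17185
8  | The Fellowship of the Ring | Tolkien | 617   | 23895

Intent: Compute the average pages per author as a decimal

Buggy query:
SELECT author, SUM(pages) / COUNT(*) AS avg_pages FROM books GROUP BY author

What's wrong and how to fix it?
Bug: SUM(pages) and COUNT(*) are both integers; the division truncates the fractional part

Fix: Multiply by 1.0 (or CAST to REAL) to force floating-point division

Corrected query:
SELECT author, SUM(pages) * 1.0 / COUNT(*) AS avg_pages FROM books GROUP BY author

Result:
author  | avg_pages 
--------+-----------
Atwood  | 848.5     
Le Guin | 305       
Orwell  | 856       
Tolkien | 801.333333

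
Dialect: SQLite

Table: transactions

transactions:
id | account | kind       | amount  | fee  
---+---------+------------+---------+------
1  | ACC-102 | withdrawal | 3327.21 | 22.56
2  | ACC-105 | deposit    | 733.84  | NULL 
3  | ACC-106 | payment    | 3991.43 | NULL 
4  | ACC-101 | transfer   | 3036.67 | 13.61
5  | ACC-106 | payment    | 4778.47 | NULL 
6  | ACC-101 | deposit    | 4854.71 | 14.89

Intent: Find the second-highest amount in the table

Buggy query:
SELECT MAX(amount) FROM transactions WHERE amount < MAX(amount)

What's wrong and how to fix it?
Bug: The inner MAX is an aggregate inside WHERE, which is not allowed

Fix: Compute the overall MAX in a subquery, then take MAX of rows below it

Corrected query:
SELECT MAX(amount) FROM transactions WHERE amount < (SELECT MAX(amount) FROM transactions)

Result:
MAX(amount)
-----------
4778.47    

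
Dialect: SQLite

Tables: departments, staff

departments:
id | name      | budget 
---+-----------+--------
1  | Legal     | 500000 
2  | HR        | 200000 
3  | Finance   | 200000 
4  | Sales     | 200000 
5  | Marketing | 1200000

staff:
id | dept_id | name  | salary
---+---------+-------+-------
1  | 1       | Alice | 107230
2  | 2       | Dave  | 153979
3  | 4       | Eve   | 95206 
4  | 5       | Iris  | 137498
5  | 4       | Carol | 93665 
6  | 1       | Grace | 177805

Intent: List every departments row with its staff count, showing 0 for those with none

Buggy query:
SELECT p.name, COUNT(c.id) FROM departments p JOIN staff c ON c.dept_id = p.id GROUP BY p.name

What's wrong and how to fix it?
Bug: INNER JOIN drops departments rows that have no matching staff rows

Fix: Switch to LEFT JOIN to retain unmatched parent rows

Corrected query:
SELECT p.name, COUNT(c.id) FROM departments p LEFT JOIN staff c ON c.dept_id = p.id GROUP BY p.name

Result:
name      | COUNT(c.id)
----------+------------
Finance   | 0          
HR        | 1          
Legal     | 2          
Marketing | 1          
Sales     | 2          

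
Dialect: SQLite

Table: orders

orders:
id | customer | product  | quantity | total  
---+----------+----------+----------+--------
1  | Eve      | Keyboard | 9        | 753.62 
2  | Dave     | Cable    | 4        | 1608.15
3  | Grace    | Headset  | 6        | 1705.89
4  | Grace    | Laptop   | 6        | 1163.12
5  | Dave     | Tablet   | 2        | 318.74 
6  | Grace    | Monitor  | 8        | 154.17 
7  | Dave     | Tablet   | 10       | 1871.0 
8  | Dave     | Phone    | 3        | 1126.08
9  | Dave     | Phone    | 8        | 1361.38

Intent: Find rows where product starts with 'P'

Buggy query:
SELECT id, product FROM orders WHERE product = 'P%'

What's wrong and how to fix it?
Bug: '=' compares the literal string including the % character; pattern matching needs LIKE

Fix: Replace '=' with LIKE so 'P%' is treated as a pattern

Corrected query:
SELECT id, product FROM orders WHERE product LIKE 'P%'

Result:
id | product
---+--------
8  | Phone  
9  | Phone  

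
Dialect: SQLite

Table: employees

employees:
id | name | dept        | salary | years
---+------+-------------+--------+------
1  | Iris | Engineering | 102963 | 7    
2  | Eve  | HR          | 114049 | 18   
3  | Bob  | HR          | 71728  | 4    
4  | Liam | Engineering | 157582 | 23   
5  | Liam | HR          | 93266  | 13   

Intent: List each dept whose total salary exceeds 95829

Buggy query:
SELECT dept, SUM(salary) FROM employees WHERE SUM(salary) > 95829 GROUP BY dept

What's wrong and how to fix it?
Bug: WHERE runs before GROUP BY, so aggregates aren't available there

Fix: Move the aggregate condition to a HAVING clause

Corrected query:
SELECT dept, SUM(salary) FROM employees GROUP BY dept HAVING SUM(salary) > 95829

Result:
dept        | SUM(salary)
------------+------------
Engineering | 260545     
HR          | 279043     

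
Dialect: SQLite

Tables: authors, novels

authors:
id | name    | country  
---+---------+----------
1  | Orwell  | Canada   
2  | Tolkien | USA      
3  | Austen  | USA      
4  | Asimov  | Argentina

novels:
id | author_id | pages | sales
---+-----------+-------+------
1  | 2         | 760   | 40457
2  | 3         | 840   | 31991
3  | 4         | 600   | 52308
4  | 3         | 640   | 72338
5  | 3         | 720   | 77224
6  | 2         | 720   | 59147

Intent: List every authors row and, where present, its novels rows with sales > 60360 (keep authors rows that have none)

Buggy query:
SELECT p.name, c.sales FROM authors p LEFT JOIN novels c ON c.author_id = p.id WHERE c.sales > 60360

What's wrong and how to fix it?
Bug: A WHERE condition on the right-hand table after LEFT JOIN drops unmatched parents

Fix: Move the right-table condition into the ON clause so unmatched parents are kept

Corrected query:
SELECT p.name, c.sales FROM authors p LEFT JOIN novels c ON c.author_id = p.id AND c.sales > 60360

Result:
name    | sales
--------+------
Orwell  | NULL 
Tolkien | NULL 
Austen  | 72338
Austen  | 77224
Asimov  | NULL 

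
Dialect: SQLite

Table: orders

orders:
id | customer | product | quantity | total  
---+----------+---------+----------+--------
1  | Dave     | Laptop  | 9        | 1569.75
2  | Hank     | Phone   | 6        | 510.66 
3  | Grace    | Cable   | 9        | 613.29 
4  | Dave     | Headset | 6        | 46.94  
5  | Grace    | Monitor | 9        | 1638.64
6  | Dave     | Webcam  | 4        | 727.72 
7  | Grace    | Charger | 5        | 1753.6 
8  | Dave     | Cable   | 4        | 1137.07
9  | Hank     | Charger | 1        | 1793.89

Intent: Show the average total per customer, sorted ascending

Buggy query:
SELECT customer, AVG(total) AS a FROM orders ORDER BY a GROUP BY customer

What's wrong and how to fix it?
Bug: ORDER BY appears before GROUP BY; SQL clause order requires GROUP BY first

Fix: Reorder: SELECT … FROM … GROUP BY … ORDER BY …

Corrected query:
SELECT customer, AVG(total) AS a FROM orders GROUP BY customer ORDER BY a

Result:
customer | a          
---------+------------
Dave     | 870.37     
Hank     | 1152.275   
Grace    | 1335.176667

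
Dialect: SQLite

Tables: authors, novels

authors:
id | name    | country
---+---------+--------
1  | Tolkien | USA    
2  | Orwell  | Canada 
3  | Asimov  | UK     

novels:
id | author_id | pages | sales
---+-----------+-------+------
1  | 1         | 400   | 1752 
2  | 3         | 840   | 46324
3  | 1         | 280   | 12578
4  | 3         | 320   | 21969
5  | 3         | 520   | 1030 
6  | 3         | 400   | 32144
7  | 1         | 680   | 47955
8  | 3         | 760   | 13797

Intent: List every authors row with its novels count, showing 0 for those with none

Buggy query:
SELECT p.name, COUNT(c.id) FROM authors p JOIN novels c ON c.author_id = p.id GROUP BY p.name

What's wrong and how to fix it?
Bug: An inner join excludes parents with zero children

Fix: Switch to LEFT JOIN to retain unmatched parent rows

Corrected query:
SELECT p.name, COUNT(c.id) FROM authors p LEFT JOIN novels c ON c.author_id = p.id GROUP BY p.name

Result:
name    | COUNT(c.id)
--------+------------
Asimov  | 5          
Orwell  | 0          
Tolkien | 3          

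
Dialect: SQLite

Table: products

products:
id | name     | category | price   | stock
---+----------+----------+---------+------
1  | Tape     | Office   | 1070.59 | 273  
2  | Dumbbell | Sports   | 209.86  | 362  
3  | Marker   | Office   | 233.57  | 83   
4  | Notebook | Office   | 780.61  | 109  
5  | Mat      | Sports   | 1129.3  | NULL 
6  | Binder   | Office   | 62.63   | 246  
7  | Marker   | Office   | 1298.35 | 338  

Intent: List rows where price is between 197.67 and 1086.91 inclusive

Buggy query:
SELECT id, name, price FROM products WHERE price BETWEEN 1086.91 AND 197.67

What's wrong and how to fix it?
Bug: The bounds are reversed; BETWEEN a AND b requires a <= b to match anything

Fix: Write BETWEEN 197.67 AND 1086.91

Corrected query:
SELECT id, name, price FROM products WHERE price BETWEEN 197.67 AND 1086.91

Result:
id | name     | price  
---+----------+--------
1  | Tape     | 1070.59
2  | Dumbbell | 209.86 
3  | Marker   | 233.57 
4  | Notebook | 780.61 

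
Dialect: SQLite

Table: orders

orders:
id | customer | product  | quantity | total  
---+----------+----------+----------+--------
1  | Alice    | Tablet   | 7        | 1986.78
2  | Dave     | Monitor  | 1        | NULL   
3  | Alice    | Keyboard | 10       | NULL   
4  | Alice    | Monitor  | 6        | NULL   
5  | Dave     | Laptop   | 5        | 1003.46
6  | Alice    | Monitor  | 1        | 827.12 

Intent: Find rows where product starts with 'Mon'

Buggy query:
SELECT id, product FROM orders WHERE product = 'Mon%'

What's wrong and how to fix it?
Bug: '=' compares the literal string including the % character; pattern matching needs LIKE

Fix: Replace '=' with LIKE so 'Mon%' is treated as a pattern

Corrected query:
SELECT id, product FROM orders WHERE product LIKE 'Mon%'

Result:
id | product
---+--------
2  | Monitor
4  | Monitor
6  | Monitor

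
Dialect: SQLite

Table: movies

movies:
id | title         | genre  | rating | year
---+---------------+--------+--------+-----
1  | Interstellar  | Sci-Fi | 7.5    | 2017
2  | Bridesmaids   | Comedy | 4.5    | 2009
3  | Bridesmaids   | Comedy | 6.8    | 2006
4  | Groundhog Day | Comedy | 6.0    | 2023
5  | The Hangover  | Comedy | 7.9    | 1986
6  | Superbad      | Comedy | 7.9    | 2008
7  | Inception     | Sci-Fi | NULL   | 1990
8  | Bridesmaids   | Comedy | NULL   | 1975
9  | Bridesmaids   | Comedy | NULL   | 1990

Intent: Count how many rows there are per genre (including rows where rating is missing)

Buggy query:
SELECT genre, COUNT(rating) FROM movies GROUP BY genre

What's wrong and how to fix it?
Bug: COUNT(column) counts non-NULL values only; rows with NULL rating aren't counted

Fix: Replace COUNT(rating) with COUNT(*)

Corrected query:
SELECT genre, COUNT(*) FROM movies GROUP BY genre

Result:
genre  | COUNT(*)
-------+---------
Comedy | 7       
Sci-Fi | 2       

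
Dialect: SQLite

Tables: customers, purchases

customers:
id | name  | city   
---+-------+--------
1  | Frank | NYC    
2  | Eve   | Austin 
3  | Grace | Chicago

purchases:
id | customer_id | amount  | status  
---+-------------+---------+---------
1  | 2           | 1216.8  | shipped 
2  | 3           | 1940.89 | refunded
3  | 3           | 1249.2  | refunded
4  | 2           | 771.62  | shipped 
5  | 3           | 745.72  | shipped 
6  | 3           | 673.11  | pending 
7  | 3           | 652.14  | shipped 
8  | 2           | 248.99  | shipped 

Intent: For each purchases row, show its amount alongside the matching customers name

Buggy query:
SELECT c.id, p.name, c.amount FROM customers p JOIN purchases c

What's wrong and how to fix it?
Bug: Missing join condition: each purchases row is matched to all customers rows instead of just its own

Fix: Specify the join condition linking the foreign key to the parent id

Corrected query:
SELECT c.id, p.name, c.amount FROM customers p JOIN purchases c ON c.customer_id = p.id

Result:
id | name  | amount 
---+-------+--------
1  | Eve   | 1216.8 
2  | Grace | 1940.89
3  | Grace | 1249.2 
4  | Eve   | 771.62 
5  | Grace | 745.72 
6  | Grace | 673.11 
7  | Grace | 652.14 
8  | Eve   | 248.99 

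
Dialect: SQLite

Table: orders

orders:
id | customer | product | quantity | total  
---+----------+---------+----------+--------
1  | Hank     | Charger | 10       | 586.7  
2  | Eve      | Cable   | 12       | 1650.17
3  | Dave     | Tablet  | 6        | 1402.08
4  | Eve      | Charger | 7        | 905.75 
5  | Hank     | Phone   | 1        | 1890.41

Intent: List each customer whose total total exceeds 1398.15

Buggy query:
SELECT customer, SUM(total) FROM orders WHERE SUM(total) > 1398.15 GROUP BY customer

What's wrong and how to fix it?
Bug: WHERE runs before GROUP BY, so aggregates aren't available there

Fix: Use HAVING (which filters groups after aggregation) instead of WHERE

Corrected query:
SELECT customer, SUM(total) FROM orders GROUP BY customer HAVING SUM(total) > 1398.15

Result:
customer | SUM(total)
---------+-----------
Dave     | 1402.08   
Eve      | 2555.92   
Hank     | 2477.11   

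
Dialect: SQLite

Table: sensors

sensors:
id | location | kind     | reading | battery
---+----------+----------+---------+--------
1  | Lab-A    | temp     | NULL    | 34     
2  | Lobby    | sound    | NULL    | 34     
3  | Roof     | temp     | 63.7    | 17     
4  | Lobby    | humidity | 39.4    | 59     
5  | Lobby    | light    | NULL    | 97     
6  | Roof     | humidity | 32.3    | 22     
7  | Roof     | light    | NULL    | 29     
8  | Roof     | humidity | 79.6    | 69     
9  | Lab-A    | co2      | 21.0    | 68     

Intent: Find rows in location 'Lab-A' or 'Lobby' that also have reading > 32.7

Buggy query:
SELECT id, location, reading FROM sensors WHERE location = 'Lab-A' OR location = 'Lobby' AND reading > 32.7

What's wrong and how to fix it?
Bug: Without parentheses, AND is evaluated before OR, so the reading filter only applies to the 'Lobby' branch

Fix: Add parentheses around the OR so the AND applies to both alternatives

Corrected query:
SELECT id, location, reading FROM sensors WHERE (location = 'Lab-A' OR location = 'Lobby') AND reading > 32.7

Result:
id | location | reading
---+----------+--------
4  | Lobby    | 39.4   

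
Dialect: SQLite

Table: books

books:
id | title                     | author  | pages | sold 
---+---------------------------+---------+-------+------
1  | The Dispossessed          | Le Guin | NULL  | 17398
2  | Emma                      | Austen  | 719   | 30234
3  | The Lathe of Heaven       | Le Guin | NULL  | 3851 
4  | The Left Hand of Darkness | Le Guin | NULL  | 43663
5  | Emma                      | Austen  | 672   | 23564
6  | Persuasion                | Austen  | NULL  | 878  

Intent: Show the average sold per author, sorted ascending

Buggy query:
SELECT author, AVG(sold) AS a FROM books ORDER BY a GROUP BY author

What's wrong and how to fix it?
Bug: ORDER BY appears before GROUP BY; SQL clause order requires GROUP BY first

Fix: Reorder: SELECT … FROM … GROUP BY … ORDER BY …

Corrected query:
SELECT author, AVG(sold) AS a FROM books GROUP BY author ORDER BY a

Result:
author  | a           
--------+-------------
Austen  | 18225.333333
Le Guin | 21637.333333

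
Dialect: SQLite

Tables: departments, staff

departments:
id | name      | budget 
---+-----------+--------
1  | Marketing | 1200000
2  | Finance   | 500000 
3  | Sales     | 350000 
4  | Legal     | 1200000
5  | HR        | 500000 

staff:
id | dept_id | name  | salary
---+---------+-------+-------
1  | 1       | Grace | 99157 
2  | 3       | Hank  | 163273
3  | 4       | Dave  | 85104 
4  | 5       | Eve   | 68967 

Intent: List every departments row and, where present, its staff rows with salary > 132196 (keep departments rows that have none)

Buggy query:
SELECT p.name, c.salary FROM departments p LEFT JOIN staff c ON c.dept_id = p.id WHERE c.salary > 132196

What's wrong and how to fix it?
Bug: Filtering c.salary in WHERE discards the NULL rows produced by LEFT JOIN, turning it into an inner join

Fix: Put 'c.salary > 132196' in the JOIN's ON clause instead of WHERE

Corrected query:
SELECT p.name, c.salary FROM departments p LEFT JOIN staff c ON c.dept_id = p.id AND c.salary > 132196

Result:
name      | salary
----------+-------
Marketing | NULL  
Finance   | NULL  
Sales     | 163273
Legal     | NULL  
HR        | NULL  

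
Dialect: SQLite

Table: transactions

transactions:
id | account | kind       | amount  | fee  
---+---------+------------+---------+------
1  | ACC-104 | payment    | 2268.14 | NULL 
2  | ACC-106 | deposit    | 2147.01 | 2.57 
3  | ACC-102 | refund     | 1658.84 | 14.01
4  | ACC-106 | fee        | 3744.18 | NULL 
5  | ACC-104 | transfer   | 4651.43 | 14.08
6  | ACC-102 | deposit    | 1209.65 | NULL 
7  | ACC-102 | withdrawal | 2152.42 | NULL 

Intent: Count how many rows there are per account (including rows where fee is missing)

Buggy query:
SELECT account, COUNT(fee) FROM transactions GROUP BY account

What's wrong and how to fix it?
Bug: COUNT(fee) skips NULLs, so groups with missing fee are undercounted

Fix: Replace COUNT(fee) with COUNT(*)

Corrected query:
SELECT account, COUNT(*) FROM transactions GROUP BY account

Result:
account | COUNT(*)
--------+---------
ACC-102 | 3       
ACC-104 | 2       
ACC-106 | 2       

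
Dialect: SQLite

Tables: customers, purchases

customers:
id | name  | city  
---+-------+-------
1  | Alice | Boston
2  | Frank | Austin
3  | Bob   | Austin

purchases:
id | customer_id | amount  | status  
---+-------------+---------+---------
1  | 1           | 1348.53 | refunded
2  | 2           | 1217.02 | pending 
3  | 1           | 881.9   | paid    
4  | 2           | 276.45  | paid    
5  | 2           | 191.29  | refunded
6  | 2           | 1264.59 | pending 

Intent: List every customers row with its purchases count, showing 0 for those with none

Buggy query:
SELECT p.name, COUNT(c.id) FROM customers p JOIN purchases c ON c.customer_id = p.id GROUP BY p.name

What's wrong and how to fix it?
Bug: An inner join excludes parents with zero children

Fix: Use LEFT JOIN so parents without children still appear (COUNT(c.id) gives 0)

Corrected query:
SELECT p.name, COUNT(c.id) FROM customers p LEFT JOIN purchases c ON c.customer_id = p.id GROUP BY p.name

Result:
name  | COUNT(c.id)
------+------------
Alice | 2          
Bob   | 0          
Frank | 4          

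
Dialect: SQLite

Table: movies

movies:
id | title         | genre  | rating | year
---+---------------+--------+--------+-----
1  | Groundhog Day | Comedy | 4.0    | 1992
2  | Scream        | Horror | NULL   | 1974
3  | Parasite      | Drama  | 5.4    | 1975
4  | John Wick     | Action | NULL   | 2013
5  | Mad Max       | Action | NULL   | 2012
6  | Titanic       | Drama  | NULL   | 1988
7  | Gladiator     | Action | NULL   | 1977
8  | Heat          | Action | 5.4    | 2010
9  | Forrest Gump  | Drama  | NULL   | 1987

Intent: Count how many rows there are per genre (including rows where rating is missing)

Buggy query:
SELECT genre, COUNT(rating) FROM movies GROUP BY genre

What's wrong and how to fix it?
Bug: COUNT(rating) skips NULLs, so groups with missing rating are undercounted

Fix: Use COUNT(*) to count all rows regardless of NULL

Corrected query:
SELECT genre, COUNT(*) FROM movies GROUP BY genre

Result:
genre  | COUNT(*)
-------+---------
Action | 4       
Comedy | 1       
Drama  | 3       
Horror | 1       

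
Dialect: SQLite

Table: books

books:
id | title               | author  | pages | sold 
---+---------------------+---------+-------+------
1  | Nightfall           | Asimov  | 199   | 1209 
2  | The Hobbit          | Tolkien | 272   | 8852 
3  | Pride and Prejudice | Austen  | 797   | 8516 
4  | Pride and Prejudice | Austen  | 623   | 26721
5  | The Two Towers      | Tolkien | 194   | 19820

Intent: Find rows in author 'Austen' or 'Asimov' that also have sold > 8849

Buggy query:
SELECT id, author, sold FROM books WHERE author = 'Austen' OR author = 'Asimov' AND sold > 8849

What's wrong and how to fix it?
Bug: Without parentheses, AND is evaluated before OR, so the sold filter only applies to the 'Asimov' branch

Fix: Group the OR with parentheses (or use IN), then AND the threshold

Corrected query:
SELECT id, author, sold FROM books WHERE (author = 'Austen' OR author = 'Asimov') AND sold > 8849

Result:
id | author | sold 
---+--------+------
4  | Austen | 26721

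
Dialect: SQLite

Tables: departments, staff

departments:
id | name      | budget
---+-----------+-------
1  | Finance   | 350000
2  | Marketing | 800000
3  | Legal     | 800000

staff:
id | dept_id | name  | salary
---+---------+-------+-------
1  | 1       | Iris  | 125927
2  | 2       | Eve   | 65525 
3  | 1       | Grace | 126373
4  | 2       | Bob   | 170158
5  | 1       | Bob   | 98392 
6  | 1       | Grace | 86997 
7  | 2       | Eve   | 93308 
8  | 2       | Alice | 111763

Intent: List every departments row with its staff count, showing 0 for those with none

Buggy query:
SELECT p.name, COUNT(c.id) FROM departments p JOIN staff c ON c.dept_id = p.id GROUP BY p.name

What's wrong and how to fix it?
Bug: An inner join excludes parents with zero children

Fix: Switch to LEFT JOIN to retain unmatched parent rows

Corrected query:
SELECT p.name, COUNT(c.id) FROM departments p LEFT JOIN staff c ON c.dept_id = p.id GROUP BY p.name

Result:
name      | COUNT(c.id)
----------+------------
Finance   | 4          
Legal     | 0          
Marketing | 4          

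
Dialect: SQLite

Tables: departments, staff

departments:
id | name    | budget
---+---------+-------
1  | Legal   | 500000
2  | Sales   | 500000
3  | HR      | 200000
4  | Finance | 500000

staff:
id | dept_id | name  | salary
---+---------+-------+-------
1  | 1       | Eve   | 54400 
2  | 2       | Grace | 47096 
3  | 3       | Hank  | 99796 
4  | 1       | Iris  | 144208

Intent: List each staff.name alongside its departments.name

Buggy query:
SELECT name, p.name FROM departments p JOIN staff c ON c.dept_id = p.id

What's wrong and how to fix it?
Bug: Both tables have a 'name' column; the unqualified reference is ambiguous

Fix: Qualify the column with its table alias (c.name)

Corrected query:
SELECT c.name, p.name FROM departments p JOIN staff c ON c.dept_id = p.id

Result:
name  | name 
------+------
Eve   | Legal
Grace | Sales
Hank  | HR   
Iris  | Legal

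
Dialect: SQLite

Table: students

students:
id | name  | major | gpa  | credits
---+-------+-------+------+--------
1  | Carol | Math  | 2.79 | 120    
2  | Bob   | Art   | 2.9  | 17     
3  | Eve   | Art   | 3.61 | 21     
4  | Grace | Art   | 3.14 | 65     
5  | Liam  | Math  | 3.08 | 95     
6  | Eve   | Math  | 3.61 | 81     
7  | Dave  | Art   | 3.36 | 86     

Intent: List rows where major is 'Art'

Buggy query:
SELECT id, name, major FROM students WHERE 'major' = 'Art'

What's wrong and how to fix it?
Bug: 'major' in single quotes is a string literal, not the column; the comparison is literal-vs-literal and never true

Fix: Remove the quotes around the column name (or use double quotes for an identifier)

Corrected query:
SELECT id, name, major FROM students WHERE major = 'Art'

Result:
id | name  | major
---+-------+------
2  | Bob   | Art  
3  | Eve   | Art  
4  | Grace | Art  
7  | Dave  | Art  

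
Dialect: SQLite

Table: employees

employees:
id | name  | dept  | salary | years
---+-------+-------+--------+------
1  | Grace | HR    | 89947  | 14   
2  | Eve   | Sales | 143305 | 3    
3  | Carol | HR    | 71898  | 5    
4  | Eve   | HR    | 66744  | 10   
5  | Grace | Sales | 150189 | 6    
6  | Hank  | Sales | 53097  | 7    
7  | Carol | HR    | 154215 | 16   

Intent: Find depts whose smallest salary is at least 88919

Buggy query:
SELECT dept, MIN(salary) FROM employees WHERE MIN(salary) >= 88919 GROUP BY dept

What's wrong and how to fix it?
Bug: MIN() in WHERE is a misuse of aggregate

Fix: Replace WHERE with HAVING after the GROUP BY

Corrected query:
SELECT dept, MIN(salary) FROM employees GROUP BY dept HAVING MIN(salary) >= 88919

Result:
(no rows)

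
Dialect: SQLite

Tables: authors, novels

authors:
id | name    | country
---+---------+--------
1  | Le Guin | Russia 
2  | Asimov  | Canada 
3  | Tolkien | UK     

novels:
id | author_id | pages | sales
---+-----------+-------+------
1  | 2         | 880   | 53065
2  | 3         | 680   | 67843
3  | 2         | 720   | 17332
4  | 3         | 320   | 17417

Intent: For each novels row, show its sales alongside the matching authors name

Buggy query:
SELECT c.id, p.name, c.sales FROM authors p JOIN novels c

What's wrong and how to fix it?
Bug: JOIN with no ON clause produces a cartesian product; every novels row pairs with every authors row

Fix: Specify the join condition linking the foreign key to the parent id

Corrected query:
SELECT c.id, p.name, c.sales FROM authors p JOIN novels c ON c.author_id = p.id

Result:
id | name    | sales
---+---------+------
1  | Asimov  | 53065
2  | Tolkien | 67843
3  | Asimov  | 17332
4  | Tolkien | 17417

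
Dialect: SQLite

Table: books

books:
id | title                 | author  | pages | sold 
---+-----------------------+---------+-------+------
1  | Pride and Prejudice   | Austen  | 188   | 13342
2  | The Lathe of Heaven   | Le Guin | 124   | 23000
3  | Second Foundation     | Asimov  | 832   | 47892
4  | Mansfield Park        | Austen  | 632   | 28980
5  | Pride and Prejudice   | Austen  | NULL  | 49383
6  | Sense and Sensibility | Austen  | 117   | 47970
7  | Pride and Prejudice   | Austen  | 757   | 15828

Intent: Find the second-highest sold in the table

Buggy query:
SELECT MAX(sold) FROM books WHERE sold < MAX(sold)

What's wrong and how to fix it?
Bug: The inner MAX is an aggregate inside WHERE, which is not allowed

Fix: Compute the overall MAX in a subquery, then take MAX of rows below it

Corrected query:
SELECT MAX(sold) FROM books WHERE sold < (SELECT MAX(sold) FROM books)

Result:
MAX(sold)
---------
47970    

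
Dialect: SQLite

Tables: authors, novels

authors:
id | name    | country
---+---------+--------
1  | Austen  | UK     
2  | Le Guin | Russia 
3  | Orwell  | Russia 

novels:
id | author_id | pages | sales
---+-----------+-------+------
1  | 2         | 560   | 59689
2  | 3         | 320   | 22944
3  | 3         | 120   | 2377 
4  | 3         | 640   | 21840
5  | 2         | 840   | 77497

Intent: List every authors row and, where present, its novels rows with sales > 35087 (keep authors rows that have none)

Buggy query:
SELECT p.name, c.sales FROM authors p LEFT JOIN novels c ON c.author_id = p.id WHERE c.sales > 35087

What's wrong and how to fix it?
Bug: Filtering c.sales in WHERE discards the NULL rows produced by LEFT JOIN, turning it into an inner join

Fix: Move the right-table condition into the ON clause so unmatched parents are kept

Corrected query:
SELECT p.name, c.sales FROM authors p LEFT JOIN novels c ON c.author_id = p.id AND c.sales > 35087

Result:
name    | sales
--------+------
Austen  | NULL 
Le Guin | 59689
Le Guin | 77497
Orwell  | NULL 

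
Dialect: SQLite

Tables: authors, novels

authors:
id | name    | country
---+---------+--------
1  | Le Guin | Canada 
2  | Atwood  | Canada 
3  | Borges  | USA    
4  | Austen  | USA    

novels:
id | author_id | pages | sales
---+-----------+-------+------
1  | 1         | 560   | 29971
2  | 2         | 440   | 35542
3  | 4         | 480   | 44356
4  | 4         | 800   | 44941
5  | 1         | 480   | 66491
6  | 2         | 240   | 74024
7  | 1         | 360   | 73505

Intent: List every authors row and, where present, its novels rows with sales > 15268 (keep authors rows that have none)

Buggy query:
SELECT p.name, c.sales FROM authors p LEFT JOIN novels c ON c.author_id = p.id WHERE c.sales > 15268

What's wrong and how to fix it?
Bug: Filtering c.sales in WHERE discards the NULL rows produced by LEFT JOIN, turning it into an inner join

Fix: Put 'c.sales > 15268' in the JOIN's ON clause instead of WHERE

Corrected query:
SELECT p.name, c.sales FROM authors p LEFT JOIN novels c ON c.author_id = p.id AND c.sales > 15268

Result:
name    | sales
--------+------
Le Guin | 29971
Le Guin | 66491
Le Guin | 73505
Atwood  | 35542
Atwood  | 74024
Borges  | NULL 
Austen  | 44356
Austen  | 44941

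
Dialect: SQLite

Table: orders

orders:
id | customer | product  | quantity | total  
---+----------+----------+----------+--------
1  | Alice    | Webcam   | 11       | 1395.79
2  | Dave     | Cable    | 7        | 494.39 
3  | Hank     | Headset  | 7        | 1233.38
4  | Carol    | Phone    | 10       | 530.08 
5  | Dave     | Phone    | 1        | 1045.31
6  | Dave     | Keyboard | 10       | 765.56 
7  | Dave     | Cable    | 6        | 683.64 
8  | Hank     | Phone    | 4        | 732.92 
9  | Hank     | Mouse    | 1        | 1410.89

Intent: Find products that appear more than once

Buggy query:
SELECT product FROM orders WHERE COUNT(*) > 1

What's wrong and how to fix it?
Bug: WHERE can't reference COUNT(*); aggregates are computed after WHERE

Fix: GROUP BY product, then filter groups with HAVING COUNT(*) > 1

Corrected query:
SELECT product FROM orders GROUP BY product HAVING COUNT(*) > 1

Result:
product
-------
Cable  
Phone  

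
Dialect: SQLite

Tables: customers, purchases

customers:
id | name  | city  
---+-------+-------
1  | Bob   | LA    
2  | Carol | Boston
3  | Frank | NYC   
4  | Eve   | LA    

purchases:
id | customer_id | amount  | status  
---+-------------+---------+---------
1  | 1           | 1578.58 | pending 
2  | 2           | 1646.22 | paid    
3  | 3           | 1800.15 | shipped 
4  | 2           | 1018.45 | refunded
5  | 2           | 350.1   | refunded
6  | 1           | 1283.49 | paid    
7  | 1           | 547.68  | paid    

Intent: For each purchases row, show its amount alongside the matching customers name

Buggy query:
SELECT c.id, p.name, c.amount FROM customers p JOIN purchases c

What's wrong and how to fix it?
Bug: JOIN with no ON clause produces a cartesian product; every purchases row pairs with every customers row

Fix: Specify the join condition linking the foreign key to the parent id

Corrected query:
SELECT c.id, p.name, c.amount FROM customers p JOIN purchases c ON c.customer_id = p.id

Result:
id | name  | amount 
---+-------+--------
1  | Bob   | 1578.58
2  | Carol | 1646.22
3  | Frank | 1800.15
4  | Carol | 1018.45
5  | Carol | 350.1  
6  | Bob   | 1283.49
7  | Bob   | 547.68 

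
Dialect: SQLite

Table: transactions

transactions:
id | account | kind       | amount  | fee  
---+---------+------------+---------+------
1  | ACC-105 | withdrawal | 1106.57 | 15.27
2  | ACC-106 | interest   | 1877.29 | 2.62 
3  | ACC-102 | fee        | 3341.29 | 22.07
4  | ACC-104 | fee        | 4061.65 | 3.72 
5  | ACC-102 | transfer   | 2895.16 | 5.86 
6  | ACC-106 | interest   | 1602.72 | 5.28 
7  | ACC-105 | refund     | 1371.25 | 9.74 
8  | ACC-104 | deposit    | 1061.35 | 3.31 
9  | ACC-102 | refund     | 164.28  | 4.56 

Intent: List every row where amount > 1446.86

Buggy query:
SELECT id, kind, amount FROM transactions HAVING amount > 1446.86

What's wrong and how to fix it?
Bug: HAVING filters the output of aggregation, but this query has no GROUP BY and no aggregate functions, so SQLite rejects it (HAVING clause on a non-aggregate query); the condition here is per row

Fix: Replace HAVING with WHERE since the condition applies to individual rows

Corrected query:
SELECT id, kind, amount FROM transactions WHERE amount > 1446.86

Result:
id | kind     | amount 
---+----------+--------
2  | interest | 1877.29
3  | fee      | 3341.29
4  | fee      | 4061.65
5  | transfer | 2895.16
6  | interest | 1602.72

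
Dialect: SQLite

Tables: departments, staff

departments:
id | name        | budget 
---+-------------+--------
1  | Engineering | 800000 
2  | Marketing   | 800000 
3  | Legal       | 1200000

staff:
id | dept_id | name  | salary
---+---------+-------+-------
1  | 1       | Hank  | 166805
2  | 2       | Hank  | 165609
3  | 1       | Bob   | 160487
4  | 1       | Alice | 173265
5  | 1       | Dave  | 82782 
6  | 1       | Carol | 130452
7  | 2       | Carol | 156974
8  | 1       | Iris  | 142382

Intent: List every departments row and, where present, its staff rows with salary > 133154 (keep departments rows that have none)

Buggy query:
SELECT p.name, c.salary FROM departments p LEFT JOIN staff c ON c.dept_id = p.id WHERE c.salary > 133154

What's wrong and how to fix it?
Bug: Filtering c.salary in WHERE discards the NULL rows produced by LEFT JOIN, turning it into an inner join

Fix: Move the right-table condition into the ON clause so unmatched parents are kept

Corrected query:
SELECT p.name, c.salary FROM departments p LEFT JOIN staff c ON c.dept_id = p.id AND c.salary > 133154

Result:
name        | salary
------------+-------
Engineering | 142382
Engineering | 160487
Engineering | 166805
Engineering | 173265
Marketing   | 156974
Marketing   | 165609
Legal       | NULL  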